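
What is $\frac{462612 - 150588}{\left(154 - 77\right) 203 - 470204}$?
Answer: $- \frac{312024}{454573} \approx -0.68641$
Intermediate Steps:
$\frac{462612 - 150588}{\left(154 - 77\right) 203 - 470204} = \frac{312024}{77 \cdot 203 - 470204} = \frac{312024}{15631 - 470204} = \frac{312024}{-454573} = 312024 \left(- \frac{1}{454573}\right) = - \frac{312024}{454573}$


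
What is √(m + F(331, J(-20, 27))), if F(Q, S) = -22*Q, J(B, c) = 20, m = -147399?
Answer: I*√154681 ≈ 393.29*I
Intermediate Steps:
√(m + F(331, J(-20, 27))) = √(-147399 - 22*331) = √(-147399 - 7282) = √(-154681) = I*√154681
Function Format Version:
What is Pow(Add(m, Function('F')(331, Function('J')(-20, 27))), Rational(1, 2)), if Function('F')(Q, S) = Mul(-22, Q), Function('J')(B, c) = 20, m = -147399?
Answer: Mul(I, Pow(154681, Rational(1, 2))) ≈ Mul(393.29, I)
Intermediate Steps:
Pow(Add(m, Function('F')(331, Function('J')(-20, 27))), Rational(1, 2)) = Pow(Add(-147399, Mul(-22, 331)), Rational(1, 2)) = Pow(Add(-147399, -7282), Rational(1, 2)) = Pow(-154681, Rational(1, 2)) = Mul(I, Pow(154681, Rational(1, 2)))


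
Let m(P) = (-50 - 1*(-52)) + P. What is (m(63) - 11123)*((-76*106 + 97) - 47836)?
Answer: 616981110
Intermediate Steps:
m(P) = 2 + P (m(P) = (-50 + 52) + P = 2 + P)
(m(63) - 11123)*((-76*106 + 97) - 47836) = ((2 + 63) - 11123)*((-76*106 + 97) - 47836) = (65 - 11123)*((-8056 + 97) - 47836) = -11058*(-7959 - 47836) = -11058*(-55795) = 616981110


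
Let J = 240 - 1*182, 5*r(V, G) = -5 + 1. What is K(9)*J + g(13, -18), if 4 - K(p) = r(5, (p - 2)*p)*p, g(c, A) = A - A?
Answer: 3248/5 ≈ 649.60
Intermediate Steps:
g(c, A) = 0
r(V, G) = -⅘ (r(V, G) = (-5 + 1)/5 = (⅕)*(-4) = -⅘)
J = 58 (J = 240 - 182 = 58)
K(p) = 4 + 4*p/5 (K(p) = 4 - (-4)*p/5 = 4 + 4*p/5)
K(9)*J + g(13, -18) = (4 + (⅘)*9)*58 + 0 = (4 + 36/5)*58 + 0 = (56/5)*58 + 0 = 3248/5 + 0 = 3248/5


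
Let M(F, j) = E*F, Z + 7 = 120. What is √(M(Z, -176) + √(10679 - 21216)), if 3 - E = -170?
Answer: √(19549 + I*√10537) ≈ 139.82 + 0.3671*I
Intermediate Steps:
E = 173 (E = 3 - 1*(-170) = 3 + 170 = 173)
Z = 113 (Z = -7 + 120 = 113)
M(F, j) = 173*F
√(M(Z, -176) + √(10679 - 21216)) = √(173*113 + √(10679 - 21216)) = √(19549 + √(-10537)) = √(19549 + I*√10537)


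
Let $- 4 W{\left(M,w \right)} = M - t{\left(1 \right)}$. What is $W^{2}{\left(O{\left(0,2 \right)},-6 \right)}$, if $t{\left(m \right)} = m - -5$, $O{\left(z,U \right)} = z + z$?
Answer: $\frac{9}{4} \approx 2.25$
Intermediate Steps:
$O{\left(z,U \right)} = 2 z$
$t{\left(m \right)} = 5 + m$ ($t{\left(m \right)} = m + 5 = 5 + m$)
$W{\left(M,w \right)} = \frac{3}{2} - \frac{M}{4}$ ($W{\left(M,w \right)} = - \frac{M - \left(5 + 1\right)}{4} = - \frac{M - 6}{4} = - \frac{-6 + M}{4} = \frac{3}{2} - \frac{M}{4}$)
$W^{2}{\left(O{\left(0,2 \right)},-6 \right)} = \left(\frac{3}{2} - \frac{2 \cdot 0}{4}\right)^{2} = \left(\frac{3}{2} - 0\right)^{2} = \left(\frac{3}{2} + 0\right)^{2} = \left(\frac{3}{2}\right)^{2} = \frac{9}{4}$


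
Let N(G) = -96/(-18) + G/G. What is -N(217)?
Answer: -19/3 ≈ -6.3333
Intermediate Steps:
N(G) = 19/3 (N(G) = -96*(-1/18) + 1 = 16/3 + 1 = 19/3)
-N(217) = -1*19/3 = -19/3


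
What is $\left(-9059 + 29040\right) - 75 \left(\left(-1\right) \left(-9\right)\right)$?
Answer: $19306$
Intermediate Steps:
$\left(-9059 + 29040\right) - 75 \left(\left(-1\right) \left(-9\right)\right) = 19981 - 675 = 19306$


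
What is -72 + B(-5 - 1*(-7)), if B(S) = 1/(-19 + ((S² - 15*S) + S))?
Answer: -3097/43 ≈ -72.023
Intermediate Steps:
B(S) = 1/(-19 + S² - 14*S) (B(S) = 1/(-19 + (S² - 14*S)) = 1/(-19 + S² - 14*S))
-72 + B(-5 - 1*(-7)) = -72 + 1/(-19 + (-5 - 1*(-7))² - 14*(-5 - 1*(-7))) = -72 + 1/(-19 + (-5 + 7)² - 14*(-5 + 7)) = -72 + 1/(-19 + 2² - 14*2) = -72 + 1/(-19 + 4 - 28) = -72 + 1/(-43) = -72 - 1/43 = -3097/43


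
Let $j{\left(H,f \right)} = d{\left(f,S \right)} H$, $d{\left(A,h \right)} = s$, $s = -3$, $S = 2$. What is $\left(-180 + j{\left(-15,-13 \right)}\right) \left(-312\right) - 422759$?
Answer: $-380639$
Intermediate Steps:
$d{\left(A,h \right)} = -3$
$j{\left(H,f \right)} = - 3 H$
$\left(-180 + j{\left(-15,-13 \right)}\right) \left(-312\right) - 422759 = \left(-180 - -45\right) \left(-312\right) - 422759 = \left(-180 + 45\right) \left(-312\right) - 422759 = \left(-135\right) \left(-312\right) - 422759 = 42120 - 422759 = -380639$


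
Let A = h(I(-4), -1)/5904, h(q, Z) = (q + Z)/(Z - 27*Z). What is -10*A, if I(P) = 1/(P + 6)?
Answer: 5/153504 ≈ 3.2572e-5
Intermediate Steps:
I(P) = 1/(6 + P)
h(q, Z) = -(Z + q)/(26*Z) (h(q, Z) = (Z + q)/((-26*Z)) = (Z + q)*(-1/(26*Z)) = -(Z + q)/(26*Z))
A = -1/307008 (A = ((1/26)*(-1*(-1) - 1/(6 - 4))/(-1))/5904 = ((1/26)*(-1)*(1 - 1/2))*(1/5904) = ((1/26)*(-1)*(1 - 1*½))*(1/5904) = ((1/26)*(-1)*(1 - ½))*(1/5904) = ((1/26)*(-1)*(½))*(1/5904) = -1/52*1/5904 = -1/307008 ≈ -3.2572e-6)
-10*A = -10*(-1/307008) = 5/153504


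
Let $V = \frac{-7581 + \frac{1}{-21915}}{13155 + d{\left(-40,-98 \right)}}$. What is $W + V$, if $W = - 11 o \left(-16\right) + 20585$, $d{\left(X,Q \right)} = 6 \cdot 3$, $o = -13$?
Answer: $\frac{5281927001999}{288686295} \approx 18296.0$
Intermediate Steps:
$d{\left(X,Q \right)} = 18$
$W = 18297$ ($W = \left(-11\right) \left(-13\right) \left(-16\right) + 20585 = 143 \left(-16\right) + 20585 = -2288 + 20585 = 18297$)
$V = - \frac{166137616}{288686295}$ ($V = \frac{-7581 + \frac{1}{-21915}}{13155 + 18} = \frac{-7581 - \frac{1}{21915}}{13173} = \left(- \frac{166137616}{21915}\right) \frac{1}{13173} = - \frac{166137616}{288686295} \approx -0.5755$)
$W + V = 18297 - \frac{166137616}{288686295} = \frac{5281927001999}{288686295}$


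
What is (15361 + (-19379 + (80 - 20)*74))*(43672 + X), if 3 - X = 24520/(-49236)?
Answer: 226867919510/12309 ≈ 1.8431e+7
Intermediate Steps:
X = 43057/12309 (X = 3 - 24520/(-49236) = 3 - 24520*(-1)/49236 = 3 - 1*(-6130/12309) = 3 + 6130/12309 = 43057/12309 ≈ 3.4980)
(15361 + (-19379 + (80 - 20)*74))*(43672 + X) = (15361 + (-19379 + (80 - 20)*74))*(43672 + 43057/12309) = (15361 + (-19379 + 60*74))*(537601705/12309) = (15361 + (-19379 + 4440))*(537601705/12309) = (15361 - 14939)*(537601705/12309) = 422*(537601705/12309) = 226867919510/12309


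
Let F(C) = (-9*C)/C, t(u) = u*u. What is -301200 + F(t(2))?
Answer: -301209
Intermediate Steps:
t(u) = u²
F(C) = -9
-301200 + F(t(2)) = -301200 - 9 = -301209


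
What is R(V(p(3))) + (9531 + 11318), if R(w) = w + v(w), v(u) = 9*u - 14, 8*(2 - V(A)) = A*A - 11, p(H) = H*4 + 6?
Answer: 81855/4 ≈ 20464.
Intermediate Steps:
p(H) = 6 + 4*H (p(H) = 4*H + 6 = 6 + 4*H)
V(A) = 27/8 - A²/8 (V(A) = 2 - (A*A - 11)/8 = 2 - (A² - 11)/8 = 2 - (-11 + A²)/8 = 2 + (11/8 - A²/8) = 27/8 - A²/8)
v(u) = -14 + 9*u
R(w) = -14 + 10*w (R(w) = w + (-14 + 9*w) = -14 + 10*w)
R(V(p(3))) + (9531 + 11318) = (-14 + 10*(27/8 - (6 + 4*3)²/8)) + (9531 + 11318) = (-14 + 10*(27/8 - (6 + 12)²/8)) + 20849 = (-14 + 10*(27/8 - ⅛*18²)) + 20849 = (-14 + 10*(27/8 - ⅛*324)) + 20849 = (-14 + 10*(27/8 - 81/2)) + 20849 = (-14 + 10*(-297/8)) + 20849 = (-14 - 1485/4) + 20849 = -1541/4 + 20849 = 81855/4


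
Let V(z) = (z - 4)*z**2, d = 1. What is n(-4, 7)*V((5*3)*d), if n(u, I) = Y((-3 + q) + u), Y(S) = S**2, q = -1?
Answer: 158400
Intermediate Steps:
V(z) = z**2*(-4 + z) (V(z) = (-4 + z)*z**2 = z**2*(-4 + z))
n(u, I) = (-4 + u)**2 (n(u, I) = ((-3 - 1) + u)**2 = (-4 + u)**2)
n(-4, 7)*V((5*3)*d) = (-4 - 4)**2*(((5*3)*1)**2*(-4 + (5*3)*1)) = (-8)**2*((15*1)**2*(-4 + 15*1)) = 64*(15**2*(-4 + 15)) = 64*(225*11) = 64*2475 = 158400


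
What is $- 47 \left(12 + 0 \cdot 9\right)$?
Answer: $-564$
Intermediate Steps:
$- 47 \left(12 + 0 \cdot 9\right) = - 47 \left(12 + 0\right) = \left(-47\right) 12 = -564$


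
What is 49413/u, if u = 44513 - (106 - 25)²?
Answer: 49413/37952 ≈ 1.3020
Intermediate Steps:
u = 37952 (u = 44513 - 1*81² = 44513 - 1*6561 = 44513 - 6561 = 37952)
49413/u = 49413/37952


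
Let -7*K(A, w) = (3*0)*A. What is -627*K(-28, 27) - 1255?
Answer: -1255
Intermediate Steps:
K(A, w) = 0 (K(A, w) = -3*0*A/7 = -0*A = -1/7*0 = 0)
-627*K(-28, 27) - 1255 = -627*0 - 1255 = 0 - 1255 = -1255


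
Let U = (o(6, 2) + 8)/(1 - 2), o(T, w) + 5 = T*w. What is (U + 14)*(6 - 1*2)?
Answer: -4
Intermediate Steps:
o(T, w) = -5 + T*w
U = -15 (U = ((-5 + 6*2) + 8)/(1 - 2) = ((-5 + 12) + 8)/(-1) = (7 + 8)*(-1) = 15*(-1) = -15)
(U + 14)*(6 - 1*2) = (-15 + 14)*(6 - 1*2) = -(6 - 2) = -1*4 = -4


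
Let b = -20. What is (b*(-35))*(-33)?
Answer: -23100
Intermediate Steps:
(b*(-35))*(-33) = -20*(-35)*(-33) = 700*(-33) = -23100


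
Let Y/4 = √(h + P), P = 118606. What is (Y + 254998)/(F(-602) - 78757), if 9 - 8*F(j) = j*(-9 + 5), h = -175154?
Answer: -2039984/632455 - 64*I*√14137/632455 ≈ -3.2255 - 0.012032*I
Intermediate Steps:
Y = 8*I*√14137 (Y = 4*√(-175154 + 118606) = 4*√(-56548) = 4*(2*I*√14137) = 8*I*√14137 ≈ 951.19*I)
F(j) = 9/8 + j/2 (F(j) = 9/8 - j*(-9 + 5)/8 = 9/8 - j*(-4)/8 = 9/8 - (-1)*j/2 = 9/8 + j/2)
(Y + 254998)/(F(-602) - 78757) = (8*I*√14137 + 254998)/((9/8 + (½)*(-602)) - 78757) = (254998 + 8*I*√14137)/((9/8 - 301) - 78757) = (254998 + 8*I*√14137)/(-2399/8 - 78757) = (254998 + 8*I*√14137)/(-632455/8) = (254998 + 8*I*√14137)*(-8/632455) = -2039984/632455 - 64*I*√14137/632455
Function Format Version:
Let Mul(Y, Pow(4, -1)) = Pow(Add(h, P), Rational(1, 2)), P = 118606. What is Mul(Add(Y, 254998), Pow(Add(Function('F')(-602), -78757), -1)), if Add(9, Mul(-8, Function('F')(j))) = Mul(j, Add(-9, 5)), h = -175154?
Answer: Add(Rational(-2039984, 632455), Mul(Rational(-64, 632455), I, Pow(14137, Rational(1, 2)))) ≈ Add(-3.2255, Mul(-0.012032, I))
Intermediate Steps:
Y = Mul(8, I, Pow(14137, Rational(1, 2))) (Y = Mul(4, Pow(Add(-175154, 118606), Rational(1, 2))) = Mul(4, Pow(-56548, Rational(1, 2))) = Mul(4, Mul(2, I, Pow(14137, Rational(1, 2)))) = Mul(8, I, Pow(14137, Rational(1, 2))) ≈ Mul(951.19, I))
Function('F')(j) = Add(Rational(9, 8), Mul(Rational(1, 2), j)) (Function('F')(j) = Add(Rational(9, 8), Mul(Rational(-1, 8), Mul(j, Add(-9, 5)))) = Add(Rational(9, 8), Mul(Rational(-1, 8), Mul(j, -4))) = Add(Rational(9, 8), Mul(Rational(-1, 8), Mul(-4, j))) = Add(Rational(9, 8), Mul(Rational(1, 2), j)))
Mul(Add(Y, 254998), Pow(Add(Function('F')(-602), -78757), -1)) = Mul(Add(Mul(8, I, Pow(14137, Rational(1, 2))), 254998), Pow(Add(Add(Rational(9, 8), Mul(Rational(1, 2), -602)), -78757), -1)) = Mul(Add(254998, Mul(8, I, Pow(14137, Rational(1, 2)))), Pow(Add(Add(Rational(9, 8), -301), -78757), -1)) = Mul(Add(254998, Mul(8, I, Pow(14137, Rational(1, 2)))), Pow(Add(Rational(-2399, 8), -78757), -1)) = Mul(Add(254998, Mul(8, I, Pow(14137, Rational(1, 2)))), Pow(Rational(-632455, 8), -1)) = Mul(Add(254998, Mul(8, I, Pow(14137, Rational(1, 2)))), Rational(-8, 632455)) = Add(Rational(-2039984, 632455), Mul(Rational(-64, 632455), I, Pow(14137, Rational(1, 2))))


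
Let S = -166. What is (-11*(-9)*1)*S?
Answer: -16434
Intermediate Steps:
(-11*(-9)*1)*S = (-11*(-9)*1)*(-166) = (99*1)*(-166) = 99*(-166) = -16434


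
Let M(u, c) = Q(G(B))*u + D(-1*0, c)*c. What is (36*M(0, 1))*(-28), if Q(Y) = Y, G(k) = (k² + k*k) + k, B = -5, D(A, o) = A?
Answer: 0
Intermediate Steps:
G(k) = k + 2*k² (G(k) = (k² + k²) + k = 2*k² + k = k + 2*k²)
M(u, c) = 45*u (M(u, c) = (-5*(1 + 2*(-5)))*u + (-1*0)*c = (-5*(1 - 10))*u + 0*c = (-5*(-9))*u + 0 = 45*u + 0 = 45*u)
(36*M(0, 1))*(-28) = (36*(45*0))*(-28) = (36*0)*(-28) = 0*(-28) = 0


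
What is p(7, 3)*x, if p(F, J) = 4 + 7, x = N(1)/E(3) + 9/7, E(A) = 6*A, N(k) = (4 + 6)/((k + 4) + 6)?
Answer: 926/63 ≈ 14.698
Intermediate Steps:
N(k) = 10/(10 + k) (N(k) = 10/((4 + k) + 6) = 10/(10 + k))
x = 926/693 (x = (10/(10 + 1))/((6*3)) + 9/7 = (10/11)/18 + 9*(⅐) = (10*(1/11))*(1/18) + 9/7 = (10/11)*(1/18) + 9/7 = 5/99 + 9/7 = 926/693 ≈ 1.3362)
p(F, J) = 11
p(7, 3)*x = 11*(926/693) = 926/63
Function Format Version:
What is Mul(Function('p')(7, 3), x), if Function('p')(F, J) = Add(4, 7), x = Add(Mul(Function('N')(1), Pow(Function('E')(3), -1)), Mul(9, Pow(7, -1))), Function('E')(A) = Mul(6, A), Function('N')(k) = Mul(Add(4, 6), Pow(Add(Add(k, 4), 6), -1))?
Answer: Rational(926, 63) ≈ 14.698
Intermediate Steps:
Function('N')(k) = Mul(10, Pow(Add(10, k), -1)) (Function('N')(k) = Mul(10, Pow(Add(Add(4, k), 6), -1)) = Mul(10, Pow(Add(10, k), -1)))
x = Rational(926, 693) (x = Add(Mul(Mul(10, Pow(Add(10, 1), -1)), Pow(Mul(6, 3), -1)), Mul(9, Pow(7, -1))) = Add(Mul(Mul(10, Pow(11, -1)), Pow(18, -1)), Mul(9, Rational(1, 7))) = Add(Mul(Mul(10, Rational(1, 11)), Rational(1, 18)), Rational(9, 7)) = Add(Mul(Rational(10, 11), Rational(1, 18)), Rational(9, 7)) = Add(Rational(5, 99), Rational(9, 7)) = Rational(926, 693) ≈ 1.3362)
Function('p')(F, J) = 11
Mul(Function('p')(7, 3), x) = Mul(11, Rational(926, 693)) = Rational(926, 63)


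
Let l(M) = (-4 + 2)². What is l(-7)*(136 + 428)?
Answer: 2256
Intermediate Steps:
l(M) = 4 (l(M) = (-2)² = 4)
l(-7)*(136 + 428) = 4*(136 + 428) = 4*564 = 2256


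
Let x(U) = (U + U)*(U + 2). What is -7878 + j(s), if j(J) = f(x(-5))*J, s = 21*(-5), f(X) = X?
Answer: -11028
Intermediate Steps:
x(U) = 2*U*(2 + U) (x(U) = (2*U)*(2 + U) = 2*U*(2 + U))
s = -105
j(J) = 30*J (j(J) = (2*(-5)*(2 - 5))*J = (2*(-5)*(-3))*J = 30*J)
-7878 + j(s) = -7878 + 30*(-105) = -7878 - 3150 = -11028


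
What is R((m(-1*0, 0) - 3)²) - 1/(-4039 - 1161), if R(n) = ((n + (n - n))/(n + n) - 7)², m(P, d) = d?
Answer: 219701/5200 ≈ 42.250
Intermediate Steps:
R(n) = 169/4 (R(n) = ((n + 0)/((2*n)) - 7)² = (n*(1/(2*n)) - 7)² = (½ - 7)² = (-13/2)² = 169/4)
R((m(-1*0, 0) - 3)²) - 1/(-4039 - 1161) = 169/4 - 1/(-4039 - 1161) = 169/4 - 1/(-5200) = 169/4 - 1*(-1/5200) = 169/4 + 1/5200 = 219701/5200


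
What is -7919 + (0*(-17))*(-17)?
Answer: -7919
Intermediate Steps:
-7919 + (0*(-17))*(-17) = -7919 + 0*(-17) = -7919 + 0 = -7919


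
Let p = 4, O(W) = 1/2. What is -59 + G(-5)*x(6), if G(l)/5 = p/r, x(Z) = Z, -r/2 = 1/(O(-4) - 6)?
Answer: 271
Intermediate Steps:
O(W) = ½
r = 4/11 (r = -2/(½ - 6) = -2/(-11/2) = -2*(-2/11) = 4/11 ≈ 0.36364)
G(l) = 55 (G(l) = 5*(4/(4/11)) = 5*(4*(11/4)) = 5*11 = 55)
-59 + G(-5)*x(6) = -59 + 55*6 = -59 + 330 = 271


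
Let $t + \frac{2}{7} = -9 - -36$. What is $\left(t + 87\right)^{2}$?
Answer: $\frac{633616}{49} \approx 12931.0$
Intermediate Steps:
$t = \frac{187}{7}$ ($t = - \frac{2}{7} - -27 = - \frac{2}{7} + \left(-9 + 36\right) = - \frac{2}{7} + 27 = \frac{187}{7} \approx 26.714$)
$\left(t + 87\right)^{2} = \left(\frac{187}{7} + 87\right)^{2} = \left(\frac{796}{7}\right)^{2} = \frac{633616}{49}$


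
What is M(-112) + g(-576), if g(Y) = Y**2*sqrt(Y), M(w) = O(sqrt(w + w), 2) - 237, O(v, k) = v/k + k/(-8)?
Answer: -949/4 + 7962624*I + 2*I*sqrt(14) ≈ -237.25 + 7.9626e+6*I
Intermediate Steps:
O(v, k) = -k/8 + v/k (O(v, k) = v/k + k*(-1/8) = v/k - k/8 = -k/8 + v/k)
M(w) = -949/4 + sqrt(2)*sqrt(w)/2 (M(w) = (-1/8*2 + sqrt(w + w)/2) - 237 = (-1/4 + sqrt(2*w)*(1/2)) - 237 = (-1/4 + (sqrt(2)*sqrt(w))*(1/2)) - 237 = (-1/4 + sqrt(2)*sqrt(w)/2) - 237 = -949/4 + sqrt(2)*sqrt(w)/2)
g(Y) = Y**(5/2)
M(-112) + g(-576) = (-949/4 + sqrt(2)*sqrt(-112)/2) + (-576)**(5/2) = (-949/4 + sqrt(2)*(4*I*sqrt(7))/2) + 7962624*I = (-949/4 + 2*I*sqrt(14)) + 7962624*I = -949/4 + 7962624*I + 2*I*sqrt(14)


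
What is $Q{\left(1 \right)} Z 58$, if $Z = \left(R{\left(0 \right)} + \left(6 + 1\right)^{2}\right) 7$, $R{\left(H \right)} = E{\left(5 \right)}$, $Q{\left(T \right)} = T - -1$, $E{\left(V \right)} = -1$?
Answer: $38976$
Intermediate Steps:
$Q{\left(T \right)} = 1 + T$ ($Q{\left(T \right)} = T + 1 = 1 + T$)
$R{\left(H \right)} = -1$
$Z = 336$ ($Z = \left(-1 + \left(6 + 1\right)^{2}\right) 7 = \left(-1 + 7^{2}\right) 7 = \left(-1 + 49\right) 7 = 48 \cdot 7 = 336$)
$Q{\left(1 \right)} Z 58 = \left(1 + 1\right) 336 \cdot 58 = 2 \cdot 336 \cdot 58 = 672 \cdot 58 = 38976$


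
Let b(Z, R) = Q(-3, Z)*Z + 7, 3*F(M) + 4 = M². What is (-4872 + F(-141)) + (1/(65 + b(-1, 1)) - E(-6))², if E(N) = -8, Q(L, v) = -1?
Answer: 29062544/15987 ≈ 1817.9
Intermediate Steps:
F(M) = -4/3 + M²/3
b(Z, R) = 7 - Z (b(Z, R) = -Z + 7 = 7 - Z)
(-4872 + F(-141)) + (1/(65 + b(-1, 1)) - E(-6))² = (-4872 + (-4/3 + (⅓)*(-141)²)) + (1/(65 + (7 - 1*(-1))) - 1*(-8))² = (-4872 + (-4/3 + (⅓)*19881)) + (1/(65 + (7 + 1)) + 8)² = (-4872 + (-4/3 + 6627)) + (1/(65 + 8) + 8)² = (-4872 + 19877/3) + (1/73 + 8)² = 5261/3 + (1/73 + 8)² = 5261/3 + (585/73)² = 5261/3 + 342225/5329 = 29062544/15987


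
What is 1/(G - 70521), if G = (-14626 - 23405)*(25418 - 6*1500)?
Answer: -1/624463479 ≈ -1.6014e-9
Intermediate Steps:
G = -624392958 (G = -38031*(25418 - 9000) = -38031*16418 = -624392958)
1/(G - 70521) = 1/(-624392958 - 70521) = 1/(-624463479) = -1/624463479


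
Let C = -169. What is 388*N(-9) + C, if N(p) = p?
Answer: -3661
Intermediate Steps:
388*N(-9) + C = 388*(-9) - 169 = -3492 - 169 = -3661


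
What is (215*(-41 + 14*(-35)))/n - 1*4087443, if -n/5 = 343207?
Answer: -1402839026868/343207 ≈ -4.0874e+6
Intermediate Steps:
n = -1716035 (n = -5*343207 = -1716035)
(215*(-41 + 14*(-35)))/n - 1*4087443 = (215*(-41 + 14*(-35)))/(-1716035) - 1*4087443 = (215*(-41 - 490))*(-1/1716035) - 4087443 = (215*(-531))*(-1/1716035) - 4087443 = -114165*(-1/1716035) - 4087443 = 22833/343207 - 4087443 = -1402839026868/343207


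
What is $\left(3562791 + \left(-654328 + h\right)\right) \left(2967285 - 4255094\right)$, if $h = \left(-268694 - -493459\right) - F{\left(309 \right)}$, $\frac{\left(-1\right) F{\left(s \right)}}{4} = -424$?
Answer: $-4032815093388$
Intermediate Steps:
$F{\left(s \right)} = 1696$ ($F{\left(s \right)} = \left(-4\right) \left(-424\right) = 1696$)
$h = 223069$ ($h = \left(-268694 - -493459\right) - 1696 = \left(-268694 + 493459\right) - 1696 = 224765 - 1696 = 223069$)
$\left(3562791 + \left(-654328 + h\right)\right) \left(2967285 - 4255094\right) = \left(3562791 + \left(-654328 + 223069\right)\right) \left(2967285 - 4255094\right) = \left(3562791 - 431259\right) \left(-1287809\right) = 3131532 \left(-1287809\right) = -4032815093388$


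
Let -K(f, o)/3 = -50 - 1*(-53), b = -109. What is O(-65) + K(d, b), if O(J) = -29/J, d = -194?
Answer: -556/65 ≈ -8.5538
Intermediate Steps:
K(f, o) = -9 (K(f, o) = -3*(-50 - 1*(-53)) = -3*(-50 + 53) = -3*3 = -9)
O(-65) + K(d, b) = -29/(-65) - 9 = -29*(-1/65) - 9 = 29/65 - 9 = -556/65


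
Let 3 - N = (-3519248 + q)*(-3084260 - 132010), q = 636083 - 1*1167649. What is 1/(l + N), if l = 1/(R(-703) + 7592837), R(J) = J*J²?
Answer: -339836090/4427558421557039511931 ≈ -7.6755e-14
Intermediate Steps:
R(J) = J³
q = -531566 (q = 636083 - 1167649 = -531566)
l = -1/339836090 (l = 1/((-703)³ + 7592837) = 1/(-347428927 + 7592837) = 1/(-339836090) = -1/339836090 ≈ -2.9426e-9)
N = -13028511543777 (N = 3 - (-3519248 - 531566)*(-3084260 - 132010) = 3 - (-4050814)*(-3216270) = 3 - 1*13028511543780 = 3 - 13028511543780 = -13028511543777)
1/(l + N) = 1/(-1/339836090 - 13028511543777) = 1/(-4427558421557039511931/339836090) = -339836090/4427558421557039511931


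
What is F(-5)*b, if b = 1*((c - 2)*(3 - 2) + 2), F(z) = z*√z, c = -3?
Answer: 15*I*√5 ≈ 33.541*I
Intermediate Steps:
F(z) = z^(3/2)
b = -3 (b = 1*((-3 - 2)*(3 - 2) + 2) = 1*(-5*1 + 2) = 1*(-5 + 2) = 1*(-3) = -3)
F(-5)*b = (-5)^(3/2)*(-3) = -5*I*√5*(-3) = 15*I*√5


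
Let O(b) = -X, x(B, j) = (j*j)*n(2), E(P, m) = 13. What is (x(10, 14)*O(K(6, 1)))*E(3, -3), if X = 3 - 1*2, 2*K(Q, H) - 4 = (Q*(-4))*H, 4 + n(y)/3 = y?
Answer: 15288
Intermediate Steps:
n(y) = -12 + 3*y
K(Q, H) = 2 - 2*H*Q (K(Q, H) = 2 + ((Q*(-4))*H)/2 = 2 + ((-4*Q)*H)/2 = 2 + (-4*H*Q)/2 = 2 - 2*H*Q)
X = 1 (X = 3 - 2 = 1)
x(B, j) = -6*j**2 (x(B, j) = (j*j)*(-12 + 3*2) = j**2*(-12 + 6) = j**2*(-6) = -6*j**2)
O(b) = -1 (O(b) = -1*1 = -1)
(x(10, 14)*O(K(6, 1)))*E(3, -3) = (-6*14**2*(-1))*13 = (-6*196*(-1))*13 = -1176*(-1)*13 = 1176*13 = 15288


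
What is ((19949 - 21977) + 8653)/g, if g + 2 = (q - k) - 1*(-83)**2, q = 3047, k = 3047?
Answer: -6625/6891 ≈ -0.96140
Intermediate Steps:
g = -6891 (g = -2 + ((3047 - 1*3047) - 1*(-83)**2) = -2 + ((3047 - 3047) - 1*6889) = -2 + (0 - 6889) = -2 - 6889 = -6891)
((19949 - 21977) + 8653)/g = ((19949 - 21977) + 8653)/(-6891) = (-2028 + 8653)*(-1/6891) = 6625*(-1/6891) = -6625/6891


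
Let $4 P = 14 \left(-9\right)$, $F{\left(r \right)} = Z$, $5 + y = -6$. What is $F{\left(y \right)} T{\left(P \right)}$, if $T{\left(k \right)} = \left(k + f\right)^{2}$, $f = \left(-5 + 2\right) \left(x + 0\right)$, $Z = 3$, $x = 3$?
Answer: $\frac{19683}{4} \approx 4920.8$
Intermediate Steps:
$y = -11$ ($y = -5 - 6 = -11$)
$F{\left(r \right)} = 3$
$P = - \frac{63}{2}$ ($P = \frac{14 \left(-9\right)}{4} = \frac{1}{4} \left(-126\right) = - \frac{63}{2} \approx -31.5$)
$f = -9$ ($f = \left(-5 + 2\right) \left(3 + 0\right) = \left(-3\right) 3 = -9$)
$T{\left(k \right)} = \left(-9 + k\right)^{2}$ ($T{\left(k \right)} = \left(k - 9\right)^{2} = \left(-9 + k\right)^{2}$)
$F{\left(y \right)} T{\left(P \right)} = 3 \left(-9 - \frac{63}{2}\right)^{2} = 3 \left(- \frac{81}{2}\right)^{2} = 3 \cdot \frac{6561}{4} = \frac{19683}{4}$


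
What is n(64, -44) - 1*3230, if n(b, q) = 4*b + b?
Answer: -2910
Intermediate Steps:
n(b, q) = 5*b
n(64, -44) - 1*3230 = 5*64 - 1*3230 = 320 - 3230 = -2910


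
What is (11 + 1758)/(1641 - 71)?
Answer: 1769/1570 ≈ 1.1268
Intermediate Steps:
(11 + 1758)/(1641 - 71) = 1769/1570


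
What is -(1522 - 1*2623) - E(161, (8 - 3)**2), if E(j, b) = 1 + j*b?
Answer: -2925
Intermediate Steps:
E(j, b) = 1 + b*j
-(1522 - 1*2623) - E(161, (8 - 3)**2) = -(1522 - 1*2623) - (1 + (8 - 3)**2*161) = -(1522 - 2623) - (1 + 5**2*161) = -1*(-1101) - (1 + 25*161) = 1101 - (1 + 4025) = 1101 - 1*4026 = 1101 - 4026 = -2925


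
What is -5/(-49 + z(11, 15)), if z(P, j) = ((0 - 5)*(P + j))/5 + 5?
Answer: 1/14 ≈ 0.071429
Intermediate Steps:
z(P, j) = 5 - P - j (z(P, j) = -5*(P + j)*(⅕) + 5 = (-5*P - 5*j)*(⅕) + 5 = (-P - j) + 5 = 5 - P - j)
-5/(-49 + z(11, 15)) = -5/(-49 + (5 - 1*11 - 1*15)) = -5/(-49 + (5 - 11 - 15)) = -5/(-49 - 21) = -5/(-70) = -5*(-1/70) = 1/14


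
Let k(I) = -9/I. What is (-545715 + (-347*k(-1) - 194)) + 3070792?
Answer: 2521760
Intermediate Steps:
(-545715 + (-347*k(-1) - 194)) + 3070792 = (-545715 + (-(-3123)/(-1) - 194)) + 3070792 = (-545715 + (-(-3123)*(-1) - 194)) + 3070792 = (-545715 + (-347*9 - 194)) + 3070792 = (-545715 + (-3123 - 194)) + 3070792 = (-545715 - 3317) + 3070792 = -549032 + 3070792 = 2521760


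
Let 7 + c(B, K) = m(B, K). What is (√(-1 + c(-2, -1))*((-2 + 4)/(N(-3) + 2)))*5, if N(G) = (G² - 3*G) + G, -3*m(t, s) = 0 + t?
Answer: 10*I*√66/51 ≈ 1.5929*I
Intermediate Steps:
m(t, s) = -t/3 (m(t, s) = -(0 + t)/3 = -t/3)
c(B, K) = -7 - B/3
N(G) = G² - 2*G
(√(-1 + c(-2, -1))*((-2 + 4)/(N(-3) + 2)))*5 = (√(-1 + (-7 - ⅓*(-2)))*((-2 + 4)/(-3*(-2 - 3) + 2)))*5 = (√(-1 + (-7 + ⅔))*(2/(-3*(-5) + 2)))*5 = (√(-1 - 19/3)*(2/(15 + 2)))*5 = (√(-22/3)*(2/17))*5 = ((I*√66/3)*(2*(1/17)))*5 = ((I*√66/3)*(2/17))*5 = (2*I*√66/51)*5 = 10*I*√66/51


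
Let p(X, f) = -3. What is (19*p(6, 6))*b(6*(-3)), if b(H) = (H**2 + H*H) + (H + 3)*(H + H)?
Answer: -67716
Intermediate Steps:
b(H) = 2*H**2 + 2*H*(3 + H) (b(H) = (H**2 + H**2) + (3 + H)*(2*H) = 2*H**2 + 2*H*(3 + H))
(19*p(6, 6))*b(6*(-3)) = (19*(-3))*(2*(6*(-3))*(3 + 2*(6*(-3)))) = -114*(-18)*(3 + 2*(-18)) = -114*(-18)*(3 - 36) = -114*(-18)*(-33) = -57*1188 = -67716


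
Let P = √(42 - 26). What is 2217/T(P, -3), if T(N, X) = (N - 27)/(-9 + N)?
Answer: 11085/23 ≈ 481.96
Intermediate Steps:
P = 4 (P = √16 = 4)
T(N, X) = (-27 + N)/(-9 + N)
2217/T(P, -3) = 2217/(((-27 + 4)/(-9 + 4))) = 2217/((-23/(-5))) = 2217/((-⅕*(-23))) = 2217/(23/5) = 2217*(5/23) = 11085/23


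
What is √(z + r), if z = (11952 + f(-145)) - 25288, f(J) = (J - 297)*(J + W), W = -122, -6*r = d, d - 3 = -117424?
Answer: √4472934/6 ≈ 352.49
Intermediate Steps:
d = -117421 (d = 3 - 117424 = -117421)
r = 117421/6 (r = -⅙*(-117421) = 117421/6 ≈ 19570.)
f(J) = (-297 + J)*(-122 + J) (f(J) = (J - 297)*(J - 122) = (-297 + J)*(-122 + J))
z = 104678 (z = (11952 + (36234 + (-145)² - 419*(-145))) - 25288 = (11952 + (36234 + 21025 + 60755)) - 25288 = (11952 + 118014) - 25288 = 129966 - 25288 = 104678)
√(z + r) = √(104678 + 117421/6) = √(745489/6) = √4472934/6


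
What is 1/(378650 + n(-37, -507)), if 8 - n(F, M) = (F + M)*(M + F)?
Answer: 1/82722 ≈ 1.2089e-5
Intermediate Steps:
n(F, M) = 8 - (F + M)² (n(F, M) = 8 - (F + M)*(M + F) = 8 - (F + M)*(F + M) = 8 - (F + M)²)
1/(378650 + n(-37, -507)) = 1/(378650 + (8 - (-37 - 507)²)) = 1/(378650 + (8 - 1*(-544)²)) = 1/(378650 + (8 - 1*295936)) = 1/(378650 + (8 - 295936)) = 1/(378650 - 295928) = 1/82722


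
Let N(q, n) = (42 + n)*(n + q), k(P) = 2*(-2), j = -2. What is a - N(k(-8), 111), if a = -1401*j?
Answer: -13569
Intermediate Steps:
k(P) = -4
a = 2802 (a = -1401*(-2) = 2802)
a - N(k(-8), 111) = 2802 - (111² + 42*111 + 42*(-4) + 111*(-4)) = 2802 - (12321 + 4662 - 168 - 444) = 2802 - 1*16371 = 2802 - 16371 = -13569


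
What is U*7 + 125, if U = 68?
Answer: 601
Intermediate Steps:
U*7 + 125 = 68*7 + 125 = 476 + 125 = 601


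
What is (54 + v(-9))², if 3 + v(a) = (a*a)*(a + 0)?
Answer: 459684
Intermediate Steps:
v(a) = -3 + a³ (v(a) = -3 + (a*a)*(a + 0) = -3 + a²*a = -3 + a³)
(54 + v(-9))² = (54 + (-3 + (-9)³))² = (54 + (-3 - 729))² = (54 - 732)² = (-678)² = 459684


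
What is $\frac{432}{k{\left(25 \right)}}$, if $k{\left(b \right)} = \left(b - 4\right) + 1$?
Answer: $\frac{216}{11} \approx 19.636$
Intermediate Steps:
$k{\left(b \right)} = -3 + b$ ($k{\left(b \right)} = \left(-4 + b\right) + 1 = -3 + b$)
$\frac{432}{k{\left(25 \right)}} = \frac{432}{-3 + 25} = \frac{432}{22} = 432 \cdot \frac{1}{22} = \frac{216}{11}$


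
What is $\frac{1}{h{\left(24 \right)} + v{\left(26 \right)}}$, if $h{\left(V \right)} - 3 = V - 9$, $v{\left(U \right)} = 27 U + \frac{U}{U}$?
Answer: $\frac{1}{721} \approx 0.001387$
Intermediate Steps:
$v{\left(U \right)} = 1 + 27 U$ ($v{\left(U \right)} = 27 U + 1 = 1 + 27 U$)
$h{\left(V \right)} = -6 + V$ ($h{\left(V \right)} = 3 + \left(V - 9\right) = 3 + \left(-9 + V\right) = -6 + V$)
$\frac{1}{h{\left(24 \right)} + v{\left(26 \right)}} = \frac{1}{\left(-6 + 24\right) + \left(1 + 27 \cdot 26\right)} = \frac{1}{18 + \left(1 + 702\right)} = \frac{1}{18 + 703} = \frac{1}{721}$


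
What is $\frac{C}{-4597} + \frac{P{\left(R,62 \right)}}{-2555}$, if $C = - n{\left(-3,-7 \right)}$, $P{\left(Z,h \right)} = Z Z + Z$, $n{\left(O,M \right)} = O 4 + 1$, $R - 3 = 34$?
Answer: $- \frac{6491487}{11745335} \approx -0.55269$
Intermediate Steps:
$R = 37$ ($R = 3 + 34 = 37$)
$n{\left(O,M \right)} = 1 + 4 O$ ($n{\left(O,M \right)} = 4 O + 1 = 1 + 4 O$)
$P{\left(Z,h \right)} = Z + Z^{2}$ ($P{\left(Z,h \right)} = Z^{2} + Z = Z + Z^{2}$)
$C = 11$ ($C = - (1 + 4 \left(-3\right)) = - (1 - 12) = \left(-1\right) \left(-11\right) = 11$)
$\frac{C}{-4597} + \frac{P{\left(R,62 \right)}}{-2555} = \frac{11}{-4597} + \frac{37 \left(1 + 37\right)}{-2555} = 11 \left(- \frac{1}{4597}\right) + 37 \cdot 38 \left(- \frac{1}{2555}\right) = - \frac{11}{4597} + 1406 \left(- \frac{1}{2555}\right) = - \frac{11}{4597} - \frac{1406}{2555} = - \frac{6491487}{11745335}$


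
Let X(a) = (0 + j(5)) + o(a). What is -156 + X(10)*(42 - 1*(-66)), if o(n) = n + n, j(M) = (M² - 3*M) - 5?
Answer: 2544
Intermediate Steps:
j(M) = -5 + M² - 3*M
o(n) = 2*n
X(a) = 5 + 2*a (X(a) = (0 + (-5 + 5² - 3*5)) + 2*a = (0 + (-5 + 25 - 15)) + 2*a = (0 + 5) + 2*a = 5 + 2*a)
-156 + X(10)*(42 - 1*(-66)) = -156 + (5 + 2*10)*(42 - 1*(-66)) = -156 + (5 + 20)*(42 + 66) = -156 + 25*108 = -156 + 2700 = 2544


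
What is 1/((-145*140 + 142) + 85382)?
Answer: 1/65224 ≈ 1.5332e-5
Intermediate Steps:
1/((-145*140 + 142) + 85382) = 1/((-20300 + 142) + 85382) = 1/(-20158 + 85382) = 1/65224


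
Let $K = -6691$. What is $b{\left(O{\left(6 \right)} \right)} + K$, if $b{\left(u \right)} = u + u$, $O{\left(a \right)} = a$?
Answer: $-6679$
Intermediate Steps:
$b{\left(u \right)} = 2 u$
$b{\left(O{\left(6 \right)} \right)} + K = 2 \cdot 6 - 6691 = 12 - 6691 = -6679$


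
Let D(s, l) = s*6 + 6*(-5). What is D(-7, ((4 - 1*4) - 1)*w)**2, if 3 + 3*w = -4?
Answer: 5184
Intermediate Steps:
w = -7/3 (w = -1 + (1/3)*(-4) = -1 - 4/3 = -7/3 ≈ -2.3333)
D(s, l) = -30 + 6*s (D(s, l) = 6*s - 30 = -30 + 6*s)
D(-7, ((4 - 1*4) - 1)*w)**2 = (-30 + 6*(-7))**2 = (-30 - 42)**2 = (-72)**2 = 5184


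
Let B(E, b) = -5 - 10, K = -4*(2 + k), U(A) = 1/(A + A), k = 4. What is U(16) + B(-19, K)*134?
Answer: -64319/32 ≈ -2010.0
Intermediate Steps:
U(A) = 1/(2*A)
K = -24 (K = -4*(2 + 4) = -4*6 = -24)
B(E, b) = -15
U(16) + B(-19, K)*134 = (1/2)/16 - 15*134 = (1/2)*(1/16) - 2010 = 1/32 - 2010 = -64319/32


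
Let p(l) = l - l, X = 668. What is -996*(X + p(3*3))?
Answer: -665328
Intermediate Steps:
p(l) = 0
-996*(X + p(3*3)) = -996*(668 + 0) = -996*668 = -665328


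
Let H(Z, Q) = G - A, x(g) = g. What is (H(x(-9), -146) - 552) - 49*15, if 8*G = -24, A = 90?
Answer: -1380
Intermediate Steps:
G = -3 (G = (1/8)*(-24) = -3)
H(Z, Q) = -93 (H(Z, Q) = -3 - 1*90 = -3 - 90 = -93)
(H(x(-9), -146) - 552) - 49*15 = (-93 - 552) - 49*15 = -645 - 735 = -1380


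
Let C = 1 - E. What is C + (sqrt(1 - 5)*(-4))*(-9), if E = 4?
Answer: -3 + 72*I ≈ -3.0 + 72.0*I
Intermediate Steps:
C = -3 (C = 1 - 1*4 = 1 - 4 = -3)
C + (sqrt(1 - 5)*(-4))*(-9) = -3 + (sqrt(1 - 5)*(-4))*(-9) = -3 + (sqrt(-4)*(-4))*(-9) = -3 + ((2*I)*(-4))*(-9) = -3 - 8*I*(-9) = -3 + 72*I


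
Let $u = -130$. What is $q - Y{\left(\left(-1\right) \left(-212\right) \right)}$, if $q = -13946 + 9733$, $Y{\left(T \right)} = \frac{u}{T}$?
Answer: $- \frac{446513}{106} \approx -4212.4$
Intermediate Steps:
$Y{\left(T \right)} = - \frac{130}{T}$
$q = -4213$
$q - Y{\left(\left(-1\right) \left(-212\right) \right)} = -4213 - - \frac{130}{\left(-1\right) \left(-212\right)} = -4213 - - \frac{130}{212} = -4213 - \left(-130\right) \frac{1}{212} = -4213 - - \frac{65}{106} = -4213 + \frac{65}{106} = - \frac{446513}{106}$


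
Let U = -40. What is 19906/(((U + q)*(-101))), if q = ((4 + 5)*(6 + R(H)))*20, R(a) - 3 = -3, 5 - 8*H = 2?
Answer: -9953/52520 ≈ -0.18951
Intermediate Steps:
H = 3/8 (H = 5/8 - ⅛*2 = 5/8 - ¼ = 3/8 ≈ 0.37500)
R(a) = 0 (R(a) = 3 - 3 = 0)
q = 1080 (q = ((4 + 5)*(6 + 0))*20 = (9*6)*20 = 54*20 = 1080)
19906/(((U + q)*(-101))) = 19906/(((-40 + 1080)*(-101))) = 19906/((1040*(-101))) = 19906/(-105040) = 19906*(-1/105040) = -9953/52520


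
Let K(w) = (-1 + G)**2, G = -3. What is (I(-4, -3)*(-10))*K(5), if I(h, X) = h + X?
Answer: 1120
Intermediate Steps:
I(h, X) = X + h
K(w) = 16 (K(w) = (-1 - 3)**2 = (-4)**2 = 16)
(I(-4, -3)*(-10))*K(5) = ((-3 - 4)*(-10))*16 = -7*(-10)*16 = 70*16 = 1120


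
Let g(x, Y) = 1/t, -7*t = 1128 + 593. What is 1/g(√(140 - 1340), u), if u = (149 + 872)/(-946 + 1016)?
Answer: -1721/7 ≈ -245.86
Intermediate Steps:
t = -1721/7 (t = -(1128 + 593)/7 = -⅐*1721 = -1721/7 ≈ -245.86)
u = 1021/70 ≈ 14.586
g(x, Y) = -7/1721 (g(x, Y) = 1/(-1721/7) = -7/1721)
1/g(√(140 - 1340), u) = 1/(-7/1721) = -1721/7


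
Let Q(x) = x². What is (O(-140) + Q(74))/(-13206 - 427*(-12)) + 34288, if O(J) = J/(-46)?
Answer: 354085175/10327 ≈ 34287.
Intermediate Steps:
O(J) = -J/46 (O(J) = J*(-1/46) = -J/46)
(O(-140) + Q(74))/(-13206 - 427*(-12)) + 34288 = (-1/46*(-140) + 74²)/(-13206 - 427*(-12)) + 34288 = (70/23 + 5476)/(-13206 + 5124) + 34288 = (126018/23)/(-8082) + 34288 = (126018/23)*(-1/8082) + 34288 = -7001/10327 + 34288 = 354085175/10327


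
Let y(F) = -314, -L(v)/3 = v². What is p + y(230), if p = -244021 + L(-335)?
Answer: -581010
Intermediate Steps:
L(v) = -3*v²
p = -580696 (p = -244021 - 3*(-335)² = -244021 - 3*112225 = -244021 - 336675 = -580696)
p + y(230) = -580696 - 314 = -581010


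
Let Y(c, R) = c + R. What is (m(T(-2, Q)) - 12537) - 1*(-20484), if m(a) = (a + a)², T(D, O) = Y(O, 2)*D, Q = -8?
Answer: 8523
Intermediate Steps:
Y(c, R) = R + c
T(D, O) = D*(2 + O) (T(D, O) = (2 + O)*D = D*(2 + O))
m(a) = 4*a² (m(a) = (2*a)² = 4*a²)
(m(T(-2, Q)) - 12537) - 1*(-20484) = (4*(-2*(2 - 8))² - 12537) - 1*(-20484) = (4*(-2*(-6))² - 12537) + 20484 = (4*12² - 12537) + 20484 = (4*144 - 12537) + 20484 = (576 - 12537) + 20484 = -11961 + 20484 = 8523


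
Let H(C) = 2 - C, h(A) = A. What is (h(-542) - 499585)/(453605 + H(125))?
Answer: -500127/453482 ≈ -1.1029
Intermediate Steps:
(h(-542) - 499585)/(453605 + H(125)) = (-542 - 499585)/(453605 + (2 - 1*125)) = -500127/(453605 + (2 - 125)) = -500127/(453605 - 123) = -500127/453482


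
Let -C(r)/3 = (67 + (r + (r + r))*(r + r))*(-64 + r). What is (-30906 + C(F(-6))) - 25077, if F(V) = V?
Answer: 3447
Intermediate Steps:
C(r) = -3*(-64 + r)*(67 + 6*r²) (C(r) = -3*(67 + (r + (r + r))*(r + r))*(-64 + r) = -3*(67 + (r + 2*r)*(2*r))*(-64 + r) = -3*(67 + (3*r)*(2*r))*(-64 + r) = -3*(67 + 6*r²)*(-64 + r) = -3*(-64 + r)*(67 + 6*r²))
(-30906 + C(F(-6))) - 25077 = (-30906 + (12864 - 201*(-6) - 18*(-6)³ + 1152*(-6)²)) - 25077 = (-30906 + (12864 + 1206 - 18*(-216) + 1152*36)) - 25077 = (-30906 + (12864 + 1206 + 3888 + 41472)) - 25077 = (-30906 + 59430) - 25077 = 28524 - 25077 = 3447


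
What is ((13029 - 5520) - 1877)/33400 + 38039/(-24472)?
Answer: -141584537/102170600 ≈ -1.3858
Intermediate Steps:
((13029 - 5520) - 1877)/33400 + 38039/(-24472) = (7509 - 1877)*(1/33400) + 38039*(-1/24472) = 5632*(1/33400) - 38039/24472 = 704/4175 - 38039/24472 = -141584537/102170600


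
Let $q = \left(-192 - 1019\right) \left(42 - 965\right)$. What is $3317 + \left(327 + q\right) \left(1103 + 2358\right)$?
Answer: $3869678197$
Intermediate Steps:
$q = 1117753$ ($q = \left(-1211\right) \left(-923\right) = 1117753$)
$3317 + \left(327 + q\right) \left(1103 + 2358\right) = 3317 + \left(327 + 1117753\right) \left(1103 + 2358\right) = 3317 + 1118080 \cdot 3461 = 3317 + 3869674880 = 3869678197$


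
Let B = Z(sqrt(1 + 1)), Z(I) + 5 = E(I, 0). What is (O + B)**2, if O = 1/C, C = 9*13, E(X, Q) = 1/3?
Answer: 297025/13689 ≈ 21.698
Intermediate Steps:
E(X, Q) = 1/3
C = 117
Z(I) = -14/3 (Z(I) = -5 + 1/3 = -14/3)
B = -14/3 ≈ -4.6667
O = 1/117 ≈ 0.0085470
(O + B)**2 = (1/117 - 14/3)**2 = (-545/117)**2 = 297025/13689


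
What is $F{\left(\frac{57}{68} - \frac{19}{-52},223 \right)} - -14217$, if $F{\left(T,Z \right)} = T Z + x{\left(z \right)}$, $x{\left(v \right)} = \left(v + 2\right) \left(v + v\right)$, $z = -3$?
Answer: $\frac{3202601}{221} \approx 14491.0$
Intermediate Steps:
$x{\left(v \right)} = 2 v \left(2 + v\right)$ ($x{\left(v \right)} = \left(2 + v\right) 2 v = 2 v \left(2 + v\right)$)
$F{\left(T,Z \right)} = 6 + T Z$ ($F{\left(T,Z \right)} = T Z + 2 \left(-3\right) \left(2 - 3\right) = T Z + 2 \left(-3\right) \left(-1\right) = T Z + 6 = 6 + T Z$)
$F{\left(\frac{57}{68} - \frac{19}{-52},223 \right)} - -14217 = \left(6 + \left(\frac{57}{68} - \frac{19}{-52}\right) 223\right) - -14217 = \left(6 + \left(57 \cdot \frac{1}{68} - - \frac{19}{52}\right) 223\right) + 14217 = \left(6 + \left(\frac{57}{68} + \frac{19}{52}\right) 223\right) + 14217 = \left(6 + \frac{266}{221} \cdot 223\right) + 14217 = \left(6 + \frac{59318}{221}\right) + 14217 = \frac{60644}{221} + 14217 = \frac{3202601}{221}$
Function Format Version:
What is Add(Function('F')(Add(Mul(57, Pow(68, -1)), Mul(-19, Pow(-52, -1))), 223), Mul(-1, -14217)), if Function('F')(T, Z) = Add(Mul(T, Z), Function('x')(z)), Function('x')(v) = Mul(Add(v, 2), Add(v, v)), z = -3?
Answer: Rational(3202601, 221) ≈ 14491.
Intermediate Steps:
Function('x')(v) = Mul(2, v, Add(2, v)) (Function('x')(v) = Mul(Add(2, v), Mul(2, v)) = Mul(2, v, Add(2, v)))
Function('F')(T, Z) = Add(6, Mul(T, Z)) (Function('F')(T, Z) = Add(Mul(T, Z), Mul(2, -3, Add(2, -3))) = Add(Mul(T, Z), Mul(2, -3, -1)) = Add(Mul(T, Z), 6) = Add(6, Mul(T, Z)))
Add(Function('F')(Add(Mul(57, Pow(68, -1)), Mul(-19, Pow(-52, -1))), 223), Mul(-1, -14217)) = Add(Add(6, Mul(Add(Mul(57, Pow(68, -1)), Mul(-19, Pow(-52, -1))), 223)), Mul(-1, -14217)) = Add(Add(6, Mul(Add(Mul(57, Rational(1, 68)), Mul(-19, Rational(-1, 52))), 223)), 14217) = Add(Add(6, Mul(Add(Rational(57, 68), Rational(19, 52)), 223)), 14217) = Add(Add(6, Mul(Rational(266, 221), 223)), 14217) = Add(Add(6, Rational(59318, 221)), 14217) = Add(Rational(60644, 221), 14217) = Rational(3202601, 221)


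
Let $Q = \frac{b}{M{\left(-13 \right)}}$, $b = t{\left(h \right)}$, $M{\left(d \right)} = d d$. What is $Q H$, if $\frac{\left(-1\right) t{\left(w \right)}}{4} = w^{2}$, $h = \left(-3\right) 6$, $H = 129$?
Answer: $- \frac{167184}{169} \approx -989.25$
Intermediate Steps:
$h = -18$
$M{\left(d \right)} = d^{2}$
$t{\left(w \right)} = - 4 w^{2}$
$b = -1296$ ($b = - 4 \left(-18\right)^{2} = \left(-4\right) 324 = -1296$)
$Q = - \frac{1296}{169}$ ($Q = - \frac{1296}{\left(-13\right)^{2}} = - \frac{1296}{169} \approx -7.6686$)
$Q H = \left(- \frac{1296}{169}\right) 129 = - \frac{167184}{169}$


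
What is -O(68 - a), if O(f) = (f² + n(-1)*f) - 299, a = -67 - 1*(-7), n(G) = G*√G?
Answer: -16085 + 128*I ≈ -16085.0 + 128.0*I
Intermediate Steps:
n(G) = G^(3/2)
a = -60 (a = -67 + 7 = -60)
O(f) = -299 + f² - I*f (O(f) = (f² + (-1)^(3/2)*f) - 299 = (f² + (-I)*f) - 299 = (f² - I*f) - 299 = -299 + f² - I*f)
-O(68 - a) = -(-299 + (68 - 1*(-60))² - I*(68 - 1*(-60))) = -(-299 + (68 + 60)² - I*(68 + 60)) = -(-299 + 128² - 1*I*128) = -(-299 + 16384 - 128*I) = -(16085 - 128*I) = -16085 + 128*I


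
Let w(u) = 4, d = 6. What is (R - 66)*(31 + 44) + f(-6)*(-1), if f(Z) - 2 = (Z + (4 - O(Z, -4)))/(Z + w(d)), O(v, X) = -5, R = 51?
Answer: -2251/2 ≈ -1125.5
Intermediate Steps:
f(Z) = 2 + (9 + Z)/(4 + Z) (f(Z) = 2 + (Z + (4 - 1*(-5)))/(Z + 4) = 2 + (Z + (4 + 5))/(4 + Z) = 2 + (Z + 9)/(4 + Z) = 2 + (9 + Z)/(4 + Z))
(R - 66)*(31 + 44) + f(-6)*(-1) = (51 - 66)*(31 + 44) + ((17 + 3*(-6))/(4 - 6))*(-1) = -15*75 + ((17 - 18)/(-2))*(-1) = -1125 - ½*(-1)*(-1) = -1125 + (½)*(-1) = -1125 - ½ = -2251/2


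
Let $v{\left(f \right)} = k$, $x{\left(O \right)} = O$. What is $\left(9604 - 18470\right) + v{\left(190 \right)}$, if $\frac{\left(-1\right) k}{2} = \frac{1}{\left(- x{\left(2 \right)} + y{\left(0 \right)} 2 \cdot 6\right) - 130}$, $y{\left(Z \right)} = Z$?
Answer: $- \frac{585155}{66} \approx -8866.0$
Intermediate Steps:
$k = \frac{1}{66}$ ($k = - \frac{2}{\left(\left(-1\right) 2 + 0 \cdot 2 \cdot 6\right) - 130} = - \frac{2}{\left(-2 + 0 \cdot 6\right) - 130} = - \frac{2}{\left(-2 + 0\right) - 130} = - \frac{2}{-2 - 130} = - \frac{2}{-132} = \left(-2\right) \left(- \frac{1}{132}\right) = \frac{1}{66} \approx 0.015152$)
$v{\left(f \right)} = \frac{1}{66}$
$\left(9604 - 18470\right) + v{\left(190 \right)} = \left(9604 - 18470\right) + \frac{1}{66} = -8866 + \frac{1}{66} = - \frac{585155}{66}$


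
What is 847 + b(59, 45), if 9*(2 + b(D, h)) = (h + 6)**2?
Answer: 1134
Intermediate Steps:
b(D, h) = -2 + (6 + h)**2/9 (b(D, h) = -2 + (h + 6)**2/9 = -2 + (6 + h)**2/9)
847 + b(59, 45) = 847 + (-2 + (6 + 45)**2/9) = 847 + (-2 + (1/9)*51**2) = 847 + (-2 + (1/9)*2601) = 847 + (-2 + 289) = 847 + 287 = 1134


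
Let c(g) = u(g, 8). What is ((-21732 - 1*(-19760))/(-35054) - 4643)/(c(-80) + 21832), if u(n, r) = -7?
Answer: -21275/100007 ≈ -0.21274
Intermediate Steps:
c(g) = -7
((-21732 - 1*(-19760))/(-35054) - 4643)/(c(-80) + 21832) = ((-21732 - 1*(-19760))/(-35054) - 4643)/(-7 + 21832) = ((-21732 + 19760)*(-1/35054) - 4643)/21825 = (-1972*(-1/35054) - 4643)*(1/21825) = (58/1031 - 4643)*(1/21825) = -4786875/1031*1/21825 = -21275/100007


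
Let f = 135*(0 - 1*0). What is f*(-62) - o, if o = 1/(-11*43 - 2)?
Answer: 1/475 ≈ 0.0021053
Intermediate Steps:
f = 0 (f = 135*(0 + 0) = 135*0 = 0)
o = -1/475 (o = 1/(-473 - 2) = 1/(-475) = -1/475 ≈ -0.0021053)
f*(-62) - o = 0*(-62) - 1*(-1/475) = 0 + 1/475 = 1/475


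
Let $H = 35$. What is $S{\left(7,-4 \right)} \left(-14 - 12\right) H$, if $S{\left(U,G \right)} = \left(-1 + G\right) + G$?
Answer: $8190$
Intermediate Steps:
$S{\left(U,G \right)} = -1 + 2 G$
$S{\left(7,-4 \right)} \left(-14 - 12\right) H = \left(-1 + 2 \left(-4\right)\right) \left(-14 - 12\right) 35 = \left(-1 - 8\right) \left(-14 - 12\right) 35 = \left(-9\right) \left(-26\right) 35 = 234 \cdot 35 = 8190$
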